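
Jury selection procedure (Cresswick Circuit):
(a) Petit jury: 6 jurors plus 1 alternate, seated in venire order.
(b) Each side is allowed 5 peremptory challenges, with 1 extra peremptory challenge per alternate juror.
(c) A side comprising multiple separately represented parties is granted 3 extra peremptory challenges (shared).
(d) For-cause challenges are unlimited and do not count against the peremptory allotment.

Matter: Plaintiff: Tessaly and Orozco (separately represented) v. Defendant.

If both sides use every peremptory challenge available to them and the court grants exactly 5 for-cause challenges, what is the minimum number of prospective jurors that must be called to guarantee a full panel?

Seats to fill: 6 + 1 alternates = 7.
Peremptories — Plaintiff: 5 + 1×1 + 3 = 9; Defendant: 5 + 1×1 = 6; total 15.
For-cause removals: 5.
Minimum venire: 7 + 15 + 5 = 27.

27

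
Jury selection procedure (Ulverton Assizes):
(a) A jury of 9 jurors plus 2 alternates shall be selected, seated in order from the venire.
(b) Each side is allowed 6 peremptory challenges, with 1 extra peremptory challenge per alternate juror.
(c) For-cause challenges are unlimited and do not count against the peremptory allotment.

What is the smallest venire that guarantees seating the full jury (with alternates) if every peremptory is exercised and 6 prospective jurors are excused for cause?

33

Seats to fill: 9 + 2 alternates = 11.
Peremptories: 6 + 1×2 = 8 per side × 2 sides = 16.
For-cause removals: 6.
Minimum venire: 11 + 16 + 6 = 33.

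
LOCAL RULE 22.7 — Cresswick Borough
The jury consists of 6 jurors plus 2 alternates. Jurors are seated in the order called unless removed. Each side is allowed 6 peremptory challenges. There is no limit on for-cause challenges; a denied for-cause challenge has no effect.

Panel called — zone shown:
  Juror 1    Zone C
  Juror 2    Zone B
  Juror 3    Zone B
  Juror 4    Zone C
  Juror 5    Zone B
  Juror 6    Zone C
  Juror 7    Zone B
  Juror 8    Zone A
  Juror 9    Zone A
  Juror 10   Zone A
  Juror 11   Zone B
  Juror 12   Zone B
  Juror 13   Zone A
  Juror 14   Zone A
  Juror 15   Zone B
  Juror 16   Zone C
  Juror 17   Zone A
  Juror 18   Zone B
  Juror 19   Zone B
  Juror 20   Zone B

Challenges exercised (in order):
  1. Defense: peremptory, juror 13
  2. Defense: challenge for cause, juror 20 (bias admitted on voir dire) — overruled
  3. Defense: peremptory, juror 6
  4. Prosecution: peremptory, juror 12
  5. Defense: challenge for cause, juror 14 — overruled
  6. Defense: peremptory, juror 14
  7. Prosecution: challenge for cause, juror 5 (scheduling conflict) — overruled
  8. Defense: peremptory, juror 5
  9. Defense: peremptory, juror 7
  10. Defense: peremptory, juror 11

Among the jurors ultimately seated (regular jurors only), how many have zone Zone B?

2

Removed: #5, #6, #7, #11, #12, #13, #14.
Seated jurors 1–6: #1, #2, #3, #4, #8, #9 (alternates #10, #15 not counted).
Of those, in Zone B: #2, #3 → 2.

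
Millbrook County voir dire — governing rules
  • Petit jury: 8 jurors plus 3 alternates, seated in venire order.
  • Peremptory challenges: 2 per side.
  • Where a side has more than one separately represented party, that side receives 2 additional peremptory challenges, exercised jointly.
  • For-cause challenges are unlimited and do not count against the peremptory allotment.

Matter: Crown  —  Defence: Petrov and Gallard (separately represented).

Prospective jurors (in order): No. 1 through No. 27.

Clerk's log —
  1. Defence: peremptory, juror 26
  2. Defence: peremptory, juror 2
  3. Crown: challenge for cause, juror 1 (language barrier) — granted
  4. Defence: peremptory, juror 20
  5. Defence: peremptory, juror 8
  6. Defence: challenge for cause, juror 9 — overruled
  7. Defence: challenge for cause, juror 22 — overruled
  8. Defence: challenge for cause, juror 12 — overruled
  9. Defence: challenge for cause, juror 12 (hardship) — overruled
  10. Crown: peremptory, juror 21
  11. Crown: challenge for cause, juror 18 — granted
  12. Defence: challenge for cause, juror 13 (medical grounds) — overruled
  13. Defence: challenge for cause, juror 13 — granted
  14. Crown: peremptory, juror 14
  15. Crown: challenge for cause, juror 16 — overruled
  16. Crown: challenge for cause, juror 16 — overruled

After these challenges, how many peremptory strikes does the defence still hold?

0

Defence allotment: 2 base + 2 multi-party = 4.
Defence peremptories used: #26, #2, #20, #8 — 4 (for-cause on #9, #22, #12, #12, #13, #13 don't count).
Remaining: 4 − 4 = 0.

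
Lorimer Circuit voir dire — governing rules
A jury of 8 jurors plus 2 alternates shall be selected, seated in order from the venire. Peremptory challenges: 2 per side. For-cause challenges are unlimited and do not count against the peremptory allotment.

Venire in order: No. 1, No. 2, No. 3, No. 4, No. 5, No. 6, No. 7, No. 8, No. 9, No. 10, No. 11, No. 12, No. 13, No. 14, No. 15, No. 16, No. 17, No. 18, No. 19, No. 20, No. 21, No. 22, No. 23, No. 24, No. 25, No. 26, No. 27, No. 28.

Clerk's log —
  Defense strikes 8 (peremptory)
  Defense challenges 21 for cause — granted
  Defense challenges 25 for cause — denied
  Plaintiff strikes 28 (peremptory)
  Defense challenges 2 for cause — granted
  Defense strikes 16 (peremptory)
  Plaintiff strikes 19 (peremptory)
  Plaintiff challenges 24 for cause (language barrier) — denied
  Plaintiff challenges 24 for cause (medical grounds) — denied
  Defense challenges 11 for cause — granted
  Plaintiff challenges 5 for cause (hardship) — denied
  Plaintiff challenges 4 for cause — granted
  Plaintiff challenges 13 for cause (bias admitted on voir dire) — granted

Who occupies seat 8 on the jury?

Removed: #2, #4, #8, #11, #13, #16, #19, #21, #28. (#5, #24, #25 stay — for-cause denied.)
Filling seats in venire order through position 8: #1, #3, #5, #6, #7, #9, #10, #12.
So seat 8 is #12.

12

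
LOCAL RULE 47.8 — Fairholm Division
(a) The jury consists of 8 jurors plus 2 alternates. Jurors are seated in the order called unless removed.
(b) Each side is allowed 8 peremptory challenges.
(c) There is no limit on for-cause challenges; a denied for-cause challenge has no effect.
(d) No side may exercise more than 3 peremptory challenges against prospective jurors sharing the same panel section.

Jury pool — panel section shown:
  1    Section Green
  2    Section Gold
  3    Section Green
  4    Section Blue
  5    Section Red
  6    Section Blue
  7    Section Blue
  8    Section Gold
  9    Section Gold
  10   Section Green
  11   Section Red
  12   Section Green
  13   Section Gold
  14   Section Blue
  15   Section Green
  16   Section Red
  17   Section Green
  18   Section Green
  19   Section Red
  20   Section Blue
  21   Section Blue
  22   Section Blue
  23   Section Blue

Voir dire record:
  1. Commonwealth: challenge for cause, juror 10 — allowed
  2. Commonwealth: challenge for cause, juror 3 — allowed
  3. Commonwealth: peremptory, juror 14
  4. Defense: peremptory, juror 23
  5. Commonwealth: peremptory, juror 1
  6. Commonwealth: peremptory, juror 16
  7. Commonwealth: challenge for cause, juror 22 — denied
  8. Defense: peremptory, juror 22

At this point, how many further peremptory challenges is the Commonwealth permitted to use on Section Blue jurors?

2

Commonwealth peremptories so far: #14, #1, #16 — 3 of 8 used, 5 left overall.
Against Section Blue: #14 — 1 used; per-section cap 3 leaves 2.
Binding limit: min(5, 2) = 2.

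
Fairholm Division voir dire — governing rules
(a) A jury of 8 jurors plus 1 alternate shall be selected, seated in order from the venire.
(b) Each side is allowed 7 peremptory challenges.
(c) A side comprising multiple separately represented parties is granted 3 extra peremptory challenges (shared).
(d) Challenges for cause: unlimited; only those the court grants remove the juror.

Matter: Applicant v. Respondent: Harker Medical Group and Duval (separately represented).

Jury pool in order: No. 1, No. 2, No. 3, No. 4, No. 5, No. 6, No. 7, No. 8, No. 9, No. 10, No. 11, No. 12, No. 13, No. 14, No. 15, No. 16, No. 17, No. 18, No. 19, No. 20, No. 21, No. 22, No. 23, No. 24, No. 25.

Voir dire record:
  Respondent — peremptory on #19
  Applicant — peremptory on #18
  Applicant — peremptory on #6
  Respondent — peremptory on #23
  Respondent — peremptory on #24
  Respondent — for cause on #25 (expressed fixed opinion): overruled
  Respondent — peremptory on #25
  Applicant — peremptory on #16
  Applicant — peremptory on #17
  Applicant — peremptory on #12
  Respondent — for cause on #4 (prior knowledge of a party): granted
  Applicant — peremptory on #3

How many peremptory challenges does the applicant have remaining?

Applicant allotment: 7.
Applicant peremptories used: #18, #6, #16, #17, #12, #3 — 6.
Remaining: 7 − 6 = 1.

1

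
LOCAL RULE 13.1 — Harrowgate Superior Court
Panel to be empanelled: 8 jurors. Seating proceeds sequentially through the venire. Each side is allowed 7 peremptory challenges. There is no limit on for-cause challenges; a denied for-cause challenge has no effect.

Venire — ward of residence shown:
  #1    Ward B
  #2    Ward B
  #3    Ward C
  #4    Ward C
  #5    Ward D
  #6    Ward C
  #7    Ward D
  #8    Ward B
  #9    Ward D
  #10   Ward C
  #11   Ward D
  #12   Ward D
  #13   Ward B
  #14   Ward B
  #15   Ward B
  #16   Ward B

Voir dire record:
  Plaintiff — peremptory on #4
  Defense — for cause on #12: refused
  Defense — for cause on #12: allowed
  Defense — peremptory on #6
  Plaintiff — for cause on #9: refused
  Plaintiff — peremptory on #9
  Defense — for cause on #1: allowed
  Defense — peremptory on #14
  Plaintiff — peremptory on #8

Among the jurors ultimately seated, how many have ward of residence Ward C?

Removed: #1, #4, #6, #8, #9, #12, #14.
Seated jurors 1–8: #2, #3, #5, #7, #10, #11, #13, #15.
Of those, in Ward C: #3, #10 → 2.

2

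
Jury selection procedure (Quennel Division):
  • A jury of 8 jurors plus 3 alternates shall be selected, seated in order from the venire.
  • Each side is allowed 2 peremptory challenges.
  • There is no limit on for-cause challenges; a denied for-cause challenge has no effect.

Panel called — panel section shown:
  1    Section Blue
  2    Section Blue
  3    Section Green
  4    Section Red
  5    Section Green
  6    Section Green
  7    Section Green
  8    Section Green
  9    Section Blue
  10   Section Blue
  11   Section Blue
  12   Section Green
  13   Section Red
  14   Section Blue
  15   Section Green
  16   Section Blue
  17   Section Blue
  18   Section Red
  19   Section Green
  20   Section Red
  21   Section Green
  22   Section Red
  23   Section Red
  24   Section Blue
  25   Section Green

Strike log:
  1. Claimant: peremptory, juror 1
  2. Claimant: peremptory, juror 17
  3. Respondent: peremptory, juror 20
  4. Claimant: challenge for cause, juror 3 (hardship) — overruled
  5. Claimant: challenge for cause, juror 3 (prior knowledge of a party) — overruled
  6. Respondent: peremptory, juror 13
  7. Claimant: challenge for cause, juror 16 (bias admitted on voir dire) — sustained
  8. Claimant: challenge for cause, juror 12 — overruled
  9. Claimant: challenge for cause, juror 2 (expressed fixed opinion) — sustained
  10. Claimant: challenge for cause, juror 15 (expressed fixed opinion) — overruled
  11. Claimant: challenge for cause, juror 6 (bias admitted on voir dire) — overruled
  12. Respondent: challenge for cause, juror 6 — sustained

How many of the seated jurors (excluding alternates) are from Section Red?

Removed: #1, #2, #6, #13, #16, #17, #20.
Seated jurors 1–8: #3, #4, #5, #7, #8, #9, #10, #11 (alternates #12, #14, #15 not counted).
Of those, in Section Red: #4 → 1.

1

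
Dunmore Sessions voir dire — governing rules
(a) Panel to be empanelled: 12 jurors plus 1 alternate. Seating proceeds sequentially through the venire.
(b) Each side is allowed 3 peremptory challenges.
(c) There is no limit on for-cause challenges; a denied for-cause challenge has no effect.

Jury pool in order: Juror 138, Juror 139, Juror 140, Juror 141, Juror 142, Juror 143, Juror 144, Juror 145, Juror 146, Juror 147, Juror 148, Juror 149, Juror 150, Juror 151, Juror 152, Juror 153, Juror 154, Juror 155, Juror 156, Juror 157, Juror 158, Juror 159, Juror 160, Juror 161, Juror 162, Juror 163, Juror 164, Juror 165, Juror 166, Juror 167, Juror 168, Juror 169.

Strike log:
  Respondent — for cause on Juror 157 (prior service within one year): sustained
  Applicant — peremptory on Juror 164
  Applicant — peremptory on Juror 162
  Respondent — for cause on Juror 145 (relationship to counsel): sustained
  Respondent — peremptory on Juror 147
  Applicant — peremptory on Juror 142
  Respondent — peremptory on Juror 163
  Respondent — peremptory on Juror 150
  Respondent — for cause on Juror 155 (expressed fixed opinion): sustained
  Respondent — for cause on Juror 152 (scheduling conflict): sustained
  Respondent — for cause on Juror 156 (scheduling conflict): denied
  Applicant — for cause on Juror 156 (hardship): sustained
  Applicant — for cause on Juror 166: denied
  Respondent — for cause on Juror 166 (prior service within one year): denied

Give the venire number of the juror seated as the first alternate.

Removed: #142, #145, #147, #150, #152, #155, #156, #157, #162, #163, #164. (#166 stays — for-cause denied.)
Seating in order: seats 1–12 → #138, #139, #140, #141, #143, #144, #146, #148, #149, #151, #153, #154; alternates → #158.
So alternate 1 is #158.

158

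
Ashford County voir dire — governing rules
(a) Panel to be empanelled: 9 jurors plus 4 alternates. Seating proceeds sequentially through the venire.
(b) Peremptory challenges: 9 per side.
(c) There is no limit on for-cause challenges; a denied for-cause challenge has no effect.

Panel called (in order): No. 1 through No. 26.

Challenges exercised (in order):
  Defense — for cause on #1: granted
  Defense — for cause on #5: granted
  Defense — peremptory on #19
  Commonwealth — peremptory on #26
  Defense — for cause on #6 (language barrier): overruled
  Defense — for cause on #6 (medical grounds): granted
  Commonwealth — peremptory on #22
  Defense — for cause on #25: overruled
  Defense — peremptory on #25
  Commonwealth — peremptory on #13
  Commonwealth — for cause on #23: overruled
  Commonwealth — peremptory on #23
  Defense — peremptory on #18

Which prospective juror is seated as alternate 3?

Removed: #1, #5, #6, #13, #18, #19, #22, #23, #25, #26.
Seating in order: seats 1–9 → #2, #3, #4, #7, #8, #9, #10, #11, #12; alternates → #14, #15, #16, #17.
So alternate 3 is #16.

16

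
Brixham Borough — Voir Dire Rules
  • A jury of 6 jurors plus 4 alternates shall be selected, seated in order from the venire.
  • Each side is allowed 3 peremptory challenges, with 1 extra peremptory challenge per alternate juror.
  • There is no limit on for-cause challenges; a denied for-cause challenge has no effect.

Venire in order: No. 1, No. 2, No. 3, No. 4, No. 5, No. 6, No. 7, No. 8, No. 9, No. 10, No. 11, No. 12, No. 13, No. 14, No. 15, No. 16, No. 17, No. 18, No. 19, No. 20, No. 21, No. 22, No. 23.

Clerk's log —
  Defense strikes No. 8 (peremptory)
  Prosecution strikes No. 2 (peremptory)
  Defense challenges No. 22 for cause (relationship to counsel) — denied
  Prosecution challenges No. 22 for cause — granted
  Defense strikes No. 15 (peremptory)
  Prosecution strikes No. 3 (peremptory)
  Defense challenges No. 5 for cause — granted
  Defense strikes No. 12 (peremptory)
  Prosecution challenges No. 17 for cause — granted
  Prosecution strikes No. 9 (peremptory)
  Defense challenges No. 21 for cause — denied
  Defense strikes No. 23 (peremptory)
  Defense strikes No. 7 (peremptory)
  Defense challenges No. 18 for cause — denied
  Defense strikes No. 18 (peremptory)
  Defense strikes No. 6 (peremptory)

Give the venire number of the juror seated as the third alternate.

20

Removed: #2, #3, #5, #6, #7, #8, #9, #12, #15, #17, #18, #22, #23. (#21 stays — for-cause denied.)
Seating in order: seats 1–6 → #1, #4, #10, #11, #13, #14; alternates → #16, #19, #20, #21.
So alternate 3 is #20.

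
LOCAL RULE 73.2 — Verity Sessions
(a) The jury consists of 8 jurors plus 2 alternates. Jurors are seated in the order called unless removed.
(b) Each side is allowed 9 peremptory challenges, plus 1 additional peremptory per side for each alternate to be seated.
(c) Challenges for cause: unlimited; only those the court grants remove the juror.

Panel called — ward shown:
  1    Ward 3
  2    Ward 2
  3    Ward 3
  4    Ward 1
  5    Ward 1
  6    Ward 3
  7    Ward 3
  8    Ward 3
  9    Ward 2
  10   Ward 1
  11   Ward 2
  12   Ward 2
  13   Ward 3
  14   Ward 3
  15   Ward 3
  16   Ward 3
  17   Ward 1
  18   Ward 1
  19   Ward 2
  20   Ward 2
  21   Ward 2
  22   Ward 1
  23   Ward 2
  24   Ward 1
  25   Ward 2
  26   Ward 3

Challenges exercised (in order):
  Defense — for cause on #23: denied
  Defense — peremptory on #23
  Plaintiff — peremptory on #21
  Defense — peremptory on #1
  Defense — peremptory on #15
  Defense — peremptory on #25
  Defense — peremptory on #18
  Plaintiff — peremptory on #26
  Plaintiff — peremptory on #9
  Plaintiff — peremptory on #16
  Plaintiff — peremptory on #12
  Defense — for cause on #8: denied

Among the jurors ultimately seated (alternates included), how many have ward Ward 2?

Removed: #1, #9, #12, #15, #16, #18, #21, #23, #25, #26.
Seated (10 incl. alternates): #2, #3, #4, #5, #6, #7, #8, #10, #11, #13.
Of those, in Ward 2: #2, #11 → 2.

2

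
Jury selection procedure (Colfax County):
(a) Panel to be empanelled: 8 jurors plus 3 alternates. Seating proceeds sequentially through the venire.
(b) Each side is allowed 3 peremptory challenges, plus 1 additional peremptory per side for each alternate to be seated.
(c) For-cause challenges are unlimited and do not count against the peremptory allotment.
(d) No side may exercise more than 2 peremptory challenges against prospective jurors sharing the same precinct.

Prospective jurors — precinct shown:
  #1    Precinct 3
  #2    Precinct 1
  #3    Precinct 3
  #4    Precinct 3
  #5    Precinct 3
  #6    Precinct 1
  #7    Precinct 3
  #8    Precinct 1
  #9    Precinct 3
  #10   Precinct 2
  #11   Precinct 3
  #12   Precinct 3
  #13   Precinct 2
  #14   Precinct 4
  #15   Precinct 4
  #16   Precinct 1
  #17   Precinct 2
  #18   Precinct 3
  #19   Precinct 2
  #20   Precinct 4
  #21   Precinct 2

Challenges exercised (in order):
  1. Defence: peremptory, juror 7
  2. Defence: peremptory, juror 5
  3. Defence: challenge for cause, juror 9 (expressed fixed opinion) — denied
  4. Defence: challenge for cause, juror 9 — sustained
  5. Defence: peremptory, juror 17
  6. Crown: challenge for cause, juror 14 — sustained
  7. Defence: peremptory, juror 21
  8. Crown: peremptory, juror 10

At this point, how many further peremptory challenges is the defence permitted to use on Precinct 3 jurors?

Defence peremptories so far: #7, #5, #17, #21 — 4 of 6 used, 2 left overall.
Against Precinct 3: #7, #5 — 2 used; per-precinct cap 2 leaves 0.
Binding limit: min(2, 0) = 0.

0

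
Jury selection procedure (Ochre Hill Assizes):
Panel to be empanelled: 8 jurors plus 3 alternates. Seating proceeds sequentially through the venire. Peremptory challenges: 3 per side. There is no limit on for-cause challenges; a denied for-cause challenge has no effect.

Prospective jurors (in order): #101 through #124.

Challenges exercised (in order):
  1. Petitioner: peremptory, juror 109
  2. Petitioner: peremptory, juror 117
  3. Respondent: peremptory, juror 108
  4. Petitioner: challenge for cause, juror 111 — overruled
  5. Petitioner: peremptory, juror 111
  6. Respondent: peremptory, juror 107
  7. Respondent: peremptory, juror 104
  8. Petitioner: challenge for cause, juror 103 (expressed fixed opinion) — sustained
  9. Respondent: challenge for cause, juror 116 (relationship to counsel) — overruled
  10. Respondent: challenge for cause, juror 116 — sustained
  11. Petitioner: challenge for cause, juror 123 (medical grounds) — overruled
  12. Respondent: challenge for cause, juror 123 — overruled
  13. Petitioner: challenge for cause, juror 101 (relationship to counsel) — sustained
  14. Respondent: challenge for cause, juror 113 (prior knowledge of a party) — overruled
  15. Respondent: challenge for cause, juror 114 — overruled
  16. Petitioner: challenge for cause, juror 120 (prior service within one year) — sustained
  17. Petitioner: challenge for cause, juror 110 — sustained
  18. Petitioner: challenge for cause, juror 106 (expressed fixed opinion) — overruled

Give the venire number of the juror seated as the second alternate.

Removed: #101, #103, #104, #107, #108, #109, #110, #111, #116, #117, #120. (#106, #113, #114, #123 stay — for-cause denied.)
Seating in order: seats 1–8 → #102, #105, #106, #112, #113, #114, #115, #118; alternates → #119, #121, #122.
So alternate 2 is #121.

121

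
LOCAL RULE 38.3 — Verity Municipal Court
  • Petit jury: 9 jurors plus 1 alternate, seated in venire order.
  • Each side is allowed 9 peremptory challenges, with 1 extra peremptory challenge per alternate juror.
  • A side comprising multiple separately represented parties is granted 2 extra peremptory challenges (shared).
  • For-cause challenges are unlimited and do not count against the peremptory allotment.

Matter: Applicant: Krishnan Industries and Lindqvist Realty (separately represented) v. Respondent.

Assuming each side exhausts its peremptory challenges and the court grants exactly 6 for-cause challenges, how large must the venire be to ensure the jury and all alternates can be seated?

38

Seats to fill: 9 + 1 alternates = 10.
Peremptories — Applicant: 9 + 1×1 + 2 = 12; Respondent: 9 + 1×1 = 10; total 22.
For-cause removals: 6.
Minimum venire: 10 + 22 + 6 = 38.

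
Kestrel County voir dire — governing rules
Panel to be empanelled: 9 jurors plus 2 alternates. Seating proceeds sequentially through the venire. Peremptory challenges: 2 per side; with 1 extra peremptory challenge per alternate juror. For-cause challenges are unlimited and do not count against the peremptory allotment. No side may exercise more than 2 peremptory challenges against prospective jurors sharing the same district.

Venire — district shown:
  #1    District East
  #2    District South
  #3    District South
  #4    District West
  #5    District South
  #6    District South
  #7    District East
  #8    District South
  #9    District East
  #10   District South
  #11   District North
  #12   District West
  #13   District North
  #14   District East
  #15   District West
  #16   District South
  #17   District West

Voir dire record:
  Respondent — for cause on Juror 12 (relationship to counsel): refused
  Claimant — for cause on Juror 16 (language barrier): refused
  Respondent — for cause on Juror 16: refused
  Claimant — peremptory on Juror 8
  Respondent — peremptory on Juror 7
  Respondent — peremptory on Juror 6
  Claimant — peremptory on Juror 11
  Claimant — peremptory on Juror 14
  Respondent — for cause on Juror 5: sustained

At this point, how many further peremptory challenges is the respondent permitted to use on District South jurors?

Respondent peremptories so far: #7, #6 — 2 of 4 used, 2 left overall.
Against District South: #6 — 1 used; per-district cap 2 leaves 1.
Binding limit: min(2, 1) = 1.

1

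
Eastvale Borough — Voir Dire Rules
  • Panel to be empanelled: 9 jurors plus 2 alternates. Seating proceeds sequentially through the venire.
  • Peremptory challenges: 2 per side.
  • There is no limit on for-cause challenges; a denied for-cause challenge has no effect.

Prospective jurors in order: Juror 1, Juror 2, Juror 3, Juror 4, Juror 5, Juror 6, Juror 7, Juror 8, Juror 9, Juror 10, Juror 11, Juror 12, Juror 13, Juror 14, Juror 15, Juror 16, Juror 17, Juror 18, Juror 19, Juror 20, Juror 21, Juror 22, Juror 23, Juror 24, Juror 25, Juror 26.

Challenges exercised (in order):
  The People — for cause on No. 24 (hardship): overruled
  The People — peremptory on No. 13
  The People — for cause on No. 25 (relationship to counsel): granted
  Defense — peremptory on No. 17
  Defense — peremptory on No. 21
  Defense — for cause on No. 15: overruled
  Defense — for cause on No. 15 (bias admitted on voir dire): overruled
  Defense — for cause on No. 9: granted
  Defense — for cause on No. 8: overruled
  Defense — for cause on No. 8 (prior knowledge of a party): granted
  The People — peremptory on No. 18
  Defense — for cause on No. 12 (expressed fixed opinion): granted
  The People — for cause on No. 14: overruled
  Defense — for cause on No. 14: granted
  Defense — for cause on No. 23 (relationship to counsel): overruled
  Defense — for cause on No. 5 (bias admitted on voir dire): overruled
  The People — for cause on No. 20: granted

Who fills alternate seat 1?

Removed: #8, #9, #12, #13, #14, #17, #18, #20, #21, #25. (#5, #15, #23, #24 stay — for-cause denied.)
Filling seats in venire order through position 10: #1, #2, #3, #4, #5, #6, #7, #10, #11, #15.
So alternate 1 is #15.

15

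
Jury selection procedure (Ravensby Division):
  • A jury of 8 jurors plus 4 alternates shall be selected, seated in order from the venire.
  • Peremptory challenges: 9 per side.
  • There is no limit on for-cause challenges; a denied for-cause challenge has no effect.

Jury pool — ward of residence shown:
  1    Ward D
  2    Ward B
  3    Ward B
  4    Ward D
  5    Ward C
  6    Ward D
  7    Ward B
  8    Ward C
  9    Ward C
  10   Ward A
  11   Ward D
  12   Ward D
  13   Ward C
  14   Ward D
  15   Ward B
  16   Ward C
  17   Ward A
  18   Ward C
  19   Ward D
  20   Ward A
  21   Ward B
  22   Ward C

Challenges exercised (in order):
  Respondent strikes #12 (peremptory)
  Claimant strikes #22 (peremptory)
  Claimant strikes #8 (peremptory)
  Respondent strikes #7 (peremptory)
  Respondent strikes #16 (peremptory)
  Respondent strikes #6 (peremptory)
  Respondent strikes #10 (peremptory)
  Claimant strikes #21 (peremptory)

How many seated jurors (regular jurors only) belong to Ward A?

0

Removed: #6, #7, #8, #10, #12, #16, #21, #22.
Seated jurors 1–8: #1, #2, #3, #4, #5, #9, #11, #13 (alternates #14, #15, #17, #18 not counted).
None of those are in Ward A → 0.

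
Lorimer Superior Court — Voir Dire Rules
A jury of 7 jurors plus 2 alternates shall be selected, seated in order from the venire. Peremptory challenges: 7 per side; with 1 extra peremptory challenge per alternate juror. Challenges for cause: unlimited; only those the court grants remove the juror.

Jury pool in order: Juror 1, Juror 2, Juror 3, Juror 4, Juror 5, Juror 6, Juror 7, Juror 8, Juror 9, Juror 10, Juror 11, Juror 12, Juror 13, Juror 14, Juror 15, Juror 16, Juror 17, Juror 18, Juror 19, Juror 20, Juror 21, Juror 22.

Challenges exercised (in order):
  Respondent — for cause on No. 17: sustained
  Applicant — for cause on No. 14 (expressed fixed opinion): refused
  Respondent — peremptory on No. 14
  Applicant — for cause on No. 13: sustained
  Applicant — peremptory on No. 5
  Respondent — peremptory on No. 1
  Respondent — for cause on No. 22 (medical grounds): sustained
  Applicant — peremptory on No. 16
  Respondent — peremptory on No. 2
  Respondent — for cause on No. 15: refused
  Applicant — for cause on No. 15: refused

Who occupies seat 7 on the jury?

Removed: #1, #2, #5, #13, #14, #16, #17, #22. (#15 stays — for-cause denied.)
Seating in order: seats 1–7 → #3, #4, #6, #7, #8, #9, #10; alternates → #11, #12.
So seat 7 is #10.

10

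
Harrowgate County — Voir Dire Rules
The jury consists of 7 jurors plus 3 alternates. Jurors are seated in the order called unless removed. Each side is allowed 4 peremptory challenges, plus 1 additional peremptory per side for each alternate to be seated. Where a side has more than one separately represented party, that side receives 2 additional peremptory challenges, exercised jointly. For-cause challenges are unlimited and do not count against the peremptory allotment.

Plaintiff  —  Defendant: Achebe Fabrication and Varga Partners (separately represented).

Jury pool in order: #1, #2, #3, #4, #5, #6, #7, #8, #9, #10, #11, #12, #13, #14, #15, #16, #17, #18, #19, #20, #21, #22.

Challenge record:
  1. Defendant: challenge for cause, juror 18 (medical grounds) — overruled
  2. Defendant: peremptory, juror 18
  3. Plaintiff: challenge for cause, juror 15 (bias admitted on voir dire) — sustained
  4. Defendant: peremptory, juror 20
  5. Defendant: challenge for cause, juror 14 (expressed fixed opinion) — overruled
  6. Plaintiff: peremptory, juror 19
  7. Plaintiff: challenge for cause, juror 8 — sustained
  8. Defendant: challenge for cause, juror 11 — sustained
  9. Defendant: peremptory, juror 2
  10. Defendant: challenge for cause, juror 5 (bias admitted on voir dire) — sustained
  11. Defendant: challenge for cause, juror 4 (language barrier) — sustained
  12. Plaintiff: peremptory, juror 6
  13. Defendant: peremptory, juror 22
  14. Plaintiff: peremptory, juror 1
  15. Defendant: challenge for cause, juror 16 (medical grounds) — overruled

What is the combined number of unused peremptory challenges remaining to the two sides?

9

Plaintiff allotment: 4 base + 1 × 3 alternates = 7. Defendant allotment: 4 base + 1 × 3 alternates + 2 multi-party = 9.
Plaintiff peremptories used: #19, #6, #1 — 3 (for-cause on #15, #8 don't count).
Defendant peremptories used: #18, #20, #2, #22 — 4 (for-cause on #18, #14, #11, #5, #4, #16 don't count).
Remaining: (7 − 3) + (9 − 4) = 9.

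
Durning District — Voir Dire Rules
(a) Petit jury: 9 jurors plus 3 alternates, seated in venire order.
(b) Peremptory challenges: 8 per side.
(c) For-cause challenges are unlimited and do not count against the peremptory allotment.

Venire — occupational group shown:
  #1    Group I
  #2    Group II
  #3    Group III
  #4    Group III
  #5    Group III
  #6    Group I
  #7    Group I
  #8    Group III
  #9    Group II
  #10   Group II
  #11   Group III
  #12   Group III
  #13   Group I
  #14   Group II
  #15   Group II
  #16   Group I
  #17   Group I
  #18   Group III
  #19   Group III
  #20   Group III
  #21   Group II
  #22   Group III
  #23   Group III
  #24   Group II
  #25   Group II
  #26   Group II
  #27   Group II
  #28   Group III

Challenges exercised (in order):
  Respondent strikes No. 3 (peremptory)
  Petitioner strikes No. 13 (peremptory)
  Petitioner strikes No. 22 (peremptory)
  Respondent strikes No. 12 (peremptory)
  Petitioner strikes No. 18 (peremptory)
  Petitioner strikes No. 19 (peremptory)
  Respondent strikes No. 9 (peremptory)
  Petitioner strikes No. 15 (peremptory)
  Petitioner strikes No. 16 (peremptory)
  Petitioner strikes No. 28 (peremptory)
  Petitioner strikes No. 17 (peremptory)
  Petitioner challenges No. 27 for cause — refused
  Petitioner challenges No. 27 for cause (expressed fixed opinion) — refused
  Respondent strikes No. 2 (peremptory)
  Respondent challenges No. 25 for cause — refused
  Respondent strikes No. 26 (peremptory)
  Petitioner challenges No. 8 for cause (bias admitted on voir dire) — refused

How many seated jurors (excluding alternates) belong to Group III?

Removed: #2, #3, #9, #12, #13, #15, #16, #17, #18, #19, #22, #26, #28.
Seated jurors 1–9: #1, #4, #5, #6, #7, #8, #10, #11, #14 (alternates #20, #21, #23 not counted).
Of those, in Group III: #4, #5, #8, #11 → 4.

4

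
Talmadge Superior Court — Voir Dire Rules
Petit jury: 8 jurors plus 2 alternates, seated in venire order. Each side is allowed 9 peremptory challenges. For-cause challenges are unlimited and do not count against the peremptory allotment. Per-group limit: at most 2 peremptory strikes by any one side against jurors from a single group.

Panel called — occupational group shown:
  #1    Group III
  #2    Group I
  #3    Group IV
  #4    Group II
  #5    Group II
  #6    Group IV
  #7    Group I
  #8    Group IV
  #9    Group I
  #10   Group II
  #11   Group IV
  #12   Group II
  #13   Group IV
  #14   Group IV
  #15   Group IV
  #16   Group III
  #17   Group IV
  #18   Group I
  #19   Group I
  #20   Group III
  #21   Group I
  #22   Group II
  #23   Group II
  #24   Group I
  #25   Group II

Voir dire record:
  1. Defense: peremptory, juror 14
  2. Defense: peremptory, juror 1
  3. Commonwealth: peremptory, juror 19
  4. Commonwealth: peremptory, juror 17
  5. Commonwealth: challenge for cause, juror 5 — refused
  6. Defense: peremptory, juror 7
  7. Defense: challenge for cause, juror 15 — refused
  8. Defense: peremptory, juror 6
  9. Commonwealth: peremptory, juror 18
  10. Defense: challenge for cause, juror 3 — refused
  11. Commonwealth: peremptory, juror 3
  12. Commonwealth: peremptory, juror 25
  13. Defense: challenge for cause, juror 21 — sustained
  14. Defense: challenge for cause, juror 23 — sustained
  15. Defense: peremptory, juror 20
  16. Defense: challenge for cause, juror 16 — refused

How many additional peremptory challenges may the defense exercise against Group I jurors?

1

Defense peremptories so far: #14, #1, #7, #6, #20 — 5 of 9 used, 4 left overall.
Against Group I: #7 — 1 used; per-group cap 2 leaves 1.
Binding limit: min(4, 1) = 1.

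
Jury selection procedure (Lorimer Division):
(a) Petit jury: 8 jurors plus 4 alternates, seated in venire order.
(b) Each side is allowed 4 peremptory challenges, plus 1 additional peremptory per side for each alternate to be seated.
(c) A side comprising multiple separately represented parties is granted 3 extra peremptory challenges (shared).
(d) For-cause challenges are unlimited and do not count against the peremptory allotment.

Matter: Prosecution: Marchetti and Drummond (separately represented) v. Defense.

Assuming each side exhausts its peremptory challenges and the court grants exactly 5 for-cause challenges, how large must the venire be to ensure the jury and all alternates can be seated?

36

Seats to fill: 8 + 4 alternates = 12.
Peremptories — Prosecution: 4 + 1×4 + 3 = 11; Defense: 4 + 1×4 = 8; total 19.
For-cause removals: 5.
Minimum venire: 12 + 19 + 5 = 36.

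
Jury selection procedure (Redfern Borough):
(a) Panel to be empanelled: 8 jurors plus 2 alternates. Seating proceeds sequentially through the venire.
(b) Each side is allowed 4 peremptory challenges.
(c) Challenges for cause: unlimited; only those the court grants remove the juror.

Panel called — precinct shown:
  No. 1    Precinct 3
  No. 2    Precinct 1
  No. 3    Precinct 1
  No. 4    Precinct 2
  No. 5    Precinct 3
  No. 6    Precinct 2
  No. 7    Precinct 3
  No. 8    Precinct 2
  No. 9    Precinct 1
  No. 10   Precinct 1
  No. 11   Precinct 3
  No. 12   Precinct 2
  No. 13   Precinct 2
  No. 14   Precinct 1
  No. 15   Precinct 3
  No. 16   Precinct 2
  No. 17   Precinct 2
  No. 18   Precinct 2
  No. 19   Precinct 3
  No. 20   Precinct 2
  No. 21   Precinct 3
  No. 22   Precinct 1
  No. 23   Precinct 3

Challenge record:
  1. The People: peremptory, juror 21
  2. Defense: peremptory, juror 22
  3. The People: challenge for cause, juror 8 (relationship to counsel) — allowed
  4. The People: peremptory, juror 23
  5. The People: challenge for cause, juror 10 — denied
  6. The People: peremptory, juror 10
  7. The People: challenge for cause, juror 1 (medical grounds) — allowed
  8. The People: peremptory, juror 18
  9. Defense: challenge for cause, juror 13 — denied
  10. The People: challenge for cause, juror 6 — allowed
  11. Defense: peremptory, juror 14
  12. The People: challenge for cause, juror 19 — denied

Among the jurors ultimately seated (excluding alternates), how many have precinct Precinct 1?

Removed: #1, #6, #8, #10, #14, #18, #21, #22, #23.
Seated jurors 1–8: #2, #3, #4, #5, #7, #9, #11, #12 (alternates #13, #15 not counted).
Of those, in Precinct 1: #2, #3, #9 → 3.

3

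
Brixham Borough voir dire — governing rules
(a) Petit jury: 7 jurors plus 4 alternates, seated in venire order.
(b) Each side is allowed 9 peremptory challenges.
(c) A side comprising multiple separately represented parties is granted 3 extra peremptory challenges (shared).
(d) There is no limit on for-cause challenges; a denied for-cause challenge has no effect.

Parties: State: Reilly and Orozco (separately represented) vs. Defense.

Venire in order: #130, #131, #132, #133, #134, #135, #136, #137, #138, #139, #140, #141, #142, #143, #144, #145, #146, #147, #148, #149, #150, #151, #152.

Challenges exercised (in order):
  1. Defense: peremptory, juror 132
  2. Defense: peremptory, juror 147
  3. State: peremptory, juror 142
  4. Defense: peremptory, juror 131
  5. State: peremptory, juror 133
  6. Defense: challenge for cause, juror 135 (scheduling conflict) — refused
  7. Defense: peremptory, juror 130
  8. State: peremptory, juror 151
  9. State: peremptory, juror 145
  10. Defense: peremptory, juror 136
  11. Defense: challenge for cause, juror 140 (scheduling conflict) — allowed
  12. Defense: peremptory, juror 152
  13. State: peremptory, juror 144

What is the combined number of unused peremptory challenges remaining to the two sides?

State allotment: 9 base + 3 multi-party = 12. Defense allotment: 9.
State peremptories used: #142, #133, #151, #145, #144 — 5.
Defense peremptories used: #132, #147, #131, #130, #136, #152 — 6 (for-cause on #135, #140 don't count).
Remaining: (12 − 5) + (9 − 6) = 10.

10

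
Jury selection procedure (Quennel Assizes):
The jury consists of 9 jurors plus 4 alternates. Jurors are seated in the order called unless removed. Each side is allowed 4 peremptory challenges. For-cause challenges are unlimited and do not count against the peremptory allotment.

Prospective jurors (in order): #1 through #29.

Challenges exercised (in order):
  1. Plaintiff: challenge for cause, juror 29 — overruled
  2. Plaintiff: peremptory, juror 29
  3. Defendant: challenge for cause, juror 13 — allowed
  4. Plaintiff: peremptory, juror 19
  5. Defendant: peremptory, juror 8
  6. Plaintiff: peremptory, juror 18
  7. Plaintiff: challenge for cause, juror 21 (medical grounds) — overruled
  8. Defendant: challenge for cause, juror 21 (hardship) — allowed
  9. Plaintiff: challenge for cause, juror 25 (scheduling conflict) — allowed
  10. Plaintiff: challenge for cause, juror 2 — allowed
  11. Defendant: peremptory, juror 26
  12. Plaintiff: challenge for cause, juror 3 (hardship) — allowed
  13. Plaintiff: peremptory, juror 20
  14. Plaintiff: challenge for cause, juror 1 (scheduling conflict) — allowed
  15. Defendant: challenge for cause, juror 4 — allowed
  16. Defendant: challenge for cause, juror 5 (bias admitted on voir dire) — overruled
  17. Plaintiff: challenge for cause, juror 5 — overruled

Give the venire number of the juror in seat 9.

15

Removed: #1, #2, #3, #4, #8, #13, #18, #19, #20, #21, #25, #26, #29. (#5 stays — for-cause denied.)
Filling seats in venire order through position 9: #5, #6, #7, #9, #10, #11, #12, #14, #15.
So seat 9 is #15.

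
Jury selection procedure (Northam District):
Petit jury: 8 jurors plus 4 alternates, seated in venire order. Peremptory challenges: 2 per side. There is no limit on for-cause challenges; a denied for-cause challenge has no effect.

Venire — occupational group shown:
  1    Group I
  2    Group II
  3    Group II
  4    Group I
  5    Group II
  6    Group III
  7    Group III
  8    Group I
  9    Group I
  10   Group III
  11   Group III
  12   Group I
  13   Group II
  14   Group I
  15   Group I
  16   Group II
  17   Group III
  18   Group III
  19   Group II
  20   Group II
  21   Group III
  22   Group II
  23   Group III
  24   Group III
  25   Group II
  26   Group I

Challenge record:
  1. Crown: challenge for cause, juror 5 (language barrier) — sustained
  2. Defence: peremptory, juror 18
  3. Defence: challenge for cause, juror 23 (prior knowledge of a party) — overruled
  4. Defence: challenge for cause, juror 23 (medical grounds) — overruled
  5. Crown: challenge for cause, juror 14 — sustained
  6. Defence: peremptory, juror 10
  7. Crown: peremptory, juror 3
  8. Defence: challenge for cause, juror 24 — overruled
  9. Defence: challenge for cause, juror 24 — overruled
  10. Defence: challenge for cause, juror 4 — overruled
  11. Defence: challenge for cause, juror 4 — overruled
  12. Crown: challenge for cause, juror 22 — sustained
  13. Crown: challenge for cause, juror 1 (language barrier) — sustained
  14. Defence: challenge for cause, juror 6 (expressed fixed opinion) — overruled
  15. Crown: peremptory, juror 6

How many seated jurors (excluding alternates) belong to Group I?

Removed: #1, #3, #5, #6, #10, #14, #18, #22.
Seated jurors 1–8: #2, #4, #7, #8, #9, #11, #12, #13 (alternates #15, #16, #17, #19 not counted).
Of those, in Group I: #4, #8, #9, #12 → 4.

4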